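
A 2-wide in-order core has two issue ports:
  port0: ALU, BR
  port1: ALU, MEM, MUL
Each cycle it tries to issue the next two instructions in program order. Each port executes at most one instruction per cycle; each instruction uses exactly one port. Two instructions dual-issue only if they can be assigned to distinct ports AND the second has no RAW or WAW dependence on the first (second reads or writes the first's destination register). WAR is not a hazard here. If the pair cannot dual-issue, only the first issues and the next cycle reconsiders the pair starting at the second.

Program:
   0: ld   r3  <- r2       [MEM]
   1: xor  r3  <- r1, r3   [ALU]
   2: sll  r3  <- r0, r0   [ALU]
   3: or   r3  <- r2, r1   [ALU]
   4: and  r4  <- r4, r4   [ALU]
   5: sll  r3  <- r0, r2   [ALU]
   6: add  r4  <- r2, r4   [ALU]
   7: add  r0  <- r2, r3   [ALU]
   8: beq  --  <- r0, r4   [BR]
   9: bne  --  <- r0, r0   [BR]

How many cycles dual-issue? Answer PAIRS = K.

c0: i0 ld  RAW+WAW r3
c1: i1 xor  WAW r3
c2: i2 sll  WAW r3
c3: i3&i4 or and  pair
c4: i5&i6 sll add  pair
c5: i7 add  RAW r0
c6: i8 beq  no-port BR/BR
c7: i9 bne  tail

PAIRS = 2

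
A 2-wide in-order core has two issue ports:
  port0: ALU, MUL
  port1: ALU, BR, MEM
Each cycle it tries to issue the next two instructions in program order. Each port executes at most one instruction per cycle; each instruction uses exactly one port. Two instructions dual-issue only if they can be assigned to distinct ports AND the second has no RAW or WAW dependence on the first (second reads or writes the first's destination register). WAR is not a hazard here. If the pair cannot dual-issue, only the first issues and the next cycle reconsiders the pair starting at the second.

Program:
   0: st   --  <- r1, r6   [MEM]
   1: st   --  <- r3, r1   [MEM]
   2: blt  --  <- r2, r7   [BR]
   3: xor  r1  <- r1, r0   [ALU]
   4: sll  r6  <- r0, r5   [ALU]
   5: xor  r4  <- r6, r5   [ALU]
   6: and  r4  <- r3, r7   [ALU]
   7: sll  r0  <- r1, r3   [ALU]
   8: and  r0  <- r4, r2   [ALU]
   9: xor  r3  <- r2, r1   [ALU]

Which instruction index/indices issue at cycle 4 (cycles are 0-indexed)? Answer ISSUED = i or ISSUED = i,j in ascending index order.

ISSUED = 5

  cy0 -> i0 (st.MEM) no-port MEM/MEM
  cy1 -> i1 (st.MEM) no-port MEM/BR
  cy2 -> i2,i3 (blt.BR xor.ALU) pair
  cy3 -> i4 (sll.ALU) RAW r6
  cy4 -> i5 (xor.ALU) WAW r4
  cy5 -> i6,i7 (and.ALU sll.ALU) pair
  cy6 -> i8,i9 (and.ALU xor.ALU) pair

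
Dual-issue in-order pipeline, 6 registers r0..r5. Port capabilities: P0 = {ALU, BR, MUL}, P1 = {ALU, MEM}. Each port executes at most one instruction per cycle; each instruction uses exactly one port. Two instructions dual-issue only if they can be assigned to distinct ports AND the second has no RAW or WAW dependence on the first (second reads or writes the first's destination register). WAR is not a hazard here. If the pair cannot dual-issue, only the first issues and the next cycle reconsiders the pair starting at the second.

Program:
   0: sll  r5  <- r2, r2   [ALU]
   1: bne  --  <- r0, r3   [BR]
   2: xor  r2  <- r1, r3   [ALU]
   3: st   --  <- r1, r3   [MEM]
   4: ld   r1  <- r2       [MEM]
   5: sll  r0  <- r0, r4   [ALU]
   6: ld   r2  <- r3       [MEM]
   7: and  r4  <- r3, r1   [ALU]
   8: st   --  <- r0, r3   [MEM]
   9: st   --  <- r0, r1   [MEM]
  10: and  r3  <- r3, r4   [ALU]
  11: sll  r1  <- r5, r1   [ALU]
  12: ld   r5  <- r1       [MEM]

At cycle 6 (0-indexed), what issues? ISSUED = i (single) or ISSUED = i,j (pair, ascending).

  cy0 -> i0,i1 (sll/bne) pair
  cy1 -> i2,i3 (xor/st) pair
  cy2 -> i4,i5 (ld/sll) pair
  cy3 -> i6,i7 (ld/and) pair
  cy4 -> i8 (st) no-port MEM/MEM
  cy5 -> i9,i10 (st/and) pair
  cy6 -> i11 (sll) RAW r1
  cy7 -> i12 (ld) tail

ISSUED = 11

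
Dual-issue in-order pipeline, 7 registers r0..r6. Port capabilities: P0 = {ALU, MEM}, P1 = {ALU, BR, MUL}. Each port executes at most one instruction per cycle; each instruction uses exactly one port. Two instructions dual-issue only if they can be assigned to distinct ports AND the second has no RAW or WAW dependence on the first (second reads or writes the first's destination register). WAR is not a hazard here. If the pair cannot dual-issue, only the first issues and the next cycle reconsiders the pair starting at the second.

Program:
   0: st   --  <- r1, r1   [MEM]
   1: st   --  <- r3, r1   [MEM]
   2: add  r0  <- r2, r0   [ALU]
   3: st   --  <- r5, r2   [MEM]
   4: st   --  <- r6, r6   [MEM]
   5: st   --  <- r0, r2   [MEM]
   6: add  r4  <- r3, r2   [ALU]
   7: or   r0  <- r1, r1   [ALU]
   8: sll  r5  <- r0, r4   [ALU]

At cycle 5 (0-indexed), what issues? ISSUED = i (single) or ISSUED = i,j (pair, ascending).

t=0 i0:st ; no-port MEM/MEM
t=1 i1&i2:st add ; 2-wide
t=2 i3:st ; no-port MEM/MEM
t=3 i4:st ; no-port MEM/MEM
t=4 i5&i6:st add ; 2-wide
t=5 i7:or ; RAW r0
t=6 i8:sll ; tail

ISSUED = 7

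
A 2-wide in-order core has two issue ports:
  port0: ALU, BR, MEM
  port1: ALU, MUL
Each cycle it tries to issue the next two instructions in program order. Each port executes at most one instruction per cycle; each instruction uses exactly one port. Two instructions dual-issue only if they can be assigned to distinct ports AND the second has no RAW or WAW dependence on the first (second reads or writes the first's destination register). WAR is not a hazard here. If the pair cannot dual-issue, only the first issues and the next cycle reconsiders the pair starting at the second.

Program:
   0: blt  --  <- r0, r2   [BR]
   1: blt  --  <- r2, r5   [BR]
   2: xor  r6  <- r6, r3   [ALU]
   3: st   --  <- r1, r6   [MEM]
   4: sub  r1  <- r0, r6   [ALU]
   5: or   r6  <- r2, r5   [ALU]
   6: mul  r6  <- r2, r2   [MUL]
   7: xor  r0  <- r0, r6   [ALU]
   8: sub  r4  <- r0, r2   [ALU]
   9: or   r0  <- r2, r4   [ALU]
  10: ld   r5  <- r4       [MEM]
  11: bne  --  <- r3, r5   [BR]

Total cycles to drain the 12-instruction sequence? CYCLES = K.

CYCLES = 9

[0] i0  blt  -- no-port BR/BR
[1] i1&i2  blt/xor  -- pair
[2] i3&i4  st/sub  -- pair
[3] i5  or  -- WAW r6
[4] i6  mul  -- RAW r6
[5] i7  xor  -- RAW r0
[6] i8  sub  -- RAW r4
[7] i9&i10  or/ld  -- pair
[8] i11  bne  -- tail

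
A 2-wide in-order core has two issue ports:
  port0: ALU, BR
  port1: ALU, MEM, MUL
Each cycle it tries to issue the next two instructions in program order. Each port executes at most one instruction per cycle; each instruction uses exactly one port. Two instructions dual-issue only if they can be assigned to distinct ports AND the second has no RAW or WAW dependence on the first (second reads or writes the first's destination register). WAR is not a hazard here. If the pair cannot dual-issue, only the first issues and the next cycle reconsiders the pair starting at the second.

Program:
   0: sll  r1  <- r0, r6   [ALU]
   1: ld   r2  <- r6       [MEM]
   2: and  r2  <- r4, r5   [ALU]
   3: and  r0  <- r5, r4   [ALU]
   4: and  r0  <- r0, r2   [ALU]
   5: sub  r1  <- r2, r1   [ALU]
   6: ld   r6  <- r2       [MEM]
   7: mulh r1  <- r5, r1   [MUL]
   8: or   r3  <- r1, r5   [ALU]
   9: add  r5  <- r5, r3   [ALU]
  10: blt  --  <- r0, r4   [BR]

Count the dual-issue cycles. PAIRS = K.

c0: i0+i1 sll.ALU+ld.MEM  dual
c1: i2+i3 and.ALU+and.ALU  dual
c2: i4+i5 and.ALU+sub.ALU  dual
c3: i6 ld.MEM  no-port MEM/MUL
c4: i7 mulh.MUL  RAW r1
c5: i8 or.ALU  RAW r3
c6: i9+i10 add.ALU+blt.BR  dual

PAIRS = 4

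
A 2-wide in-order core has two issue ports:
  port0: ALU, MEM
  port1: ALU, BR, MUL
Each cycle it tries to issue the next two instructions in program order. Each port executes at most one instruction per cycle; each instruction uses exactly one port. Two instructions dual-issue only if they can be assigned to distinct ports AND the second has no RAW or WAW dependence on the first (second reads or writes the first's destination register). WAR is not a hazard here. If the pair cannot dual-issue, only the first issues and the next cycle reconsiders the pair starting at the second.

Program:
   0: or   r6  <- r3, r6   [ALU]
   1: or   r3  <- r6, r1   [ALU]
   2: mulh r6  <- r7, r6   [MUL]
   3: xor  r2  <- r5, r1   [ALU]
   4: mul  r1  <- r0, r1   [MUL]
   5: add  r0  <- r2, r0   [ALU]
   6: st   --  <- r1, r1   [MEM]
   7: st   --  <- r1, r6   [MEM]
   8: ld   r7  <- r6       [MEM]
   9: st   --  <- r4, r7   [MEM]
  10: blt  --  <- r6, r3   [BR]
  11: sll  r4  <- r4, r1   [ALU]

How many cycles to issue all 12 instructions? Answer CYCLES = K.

c0: i0 or.ALU  RAW r6
c1: i1&i2 or.ALU/mulh.MUL  pair
c2: i3&i4 xor.ALU/mul.MUL  pair
c3: i5&i6 add.ALU/st.MEM  pair
c4: i7 st.MEM  no-port MEM/MEM
c5: i8 ld.MEM  no-port MEM/MEM
c6: i9&i10 st.MEM/blt.BR  pair
c7: i11 sll.ALU  tail

CYCLES = 8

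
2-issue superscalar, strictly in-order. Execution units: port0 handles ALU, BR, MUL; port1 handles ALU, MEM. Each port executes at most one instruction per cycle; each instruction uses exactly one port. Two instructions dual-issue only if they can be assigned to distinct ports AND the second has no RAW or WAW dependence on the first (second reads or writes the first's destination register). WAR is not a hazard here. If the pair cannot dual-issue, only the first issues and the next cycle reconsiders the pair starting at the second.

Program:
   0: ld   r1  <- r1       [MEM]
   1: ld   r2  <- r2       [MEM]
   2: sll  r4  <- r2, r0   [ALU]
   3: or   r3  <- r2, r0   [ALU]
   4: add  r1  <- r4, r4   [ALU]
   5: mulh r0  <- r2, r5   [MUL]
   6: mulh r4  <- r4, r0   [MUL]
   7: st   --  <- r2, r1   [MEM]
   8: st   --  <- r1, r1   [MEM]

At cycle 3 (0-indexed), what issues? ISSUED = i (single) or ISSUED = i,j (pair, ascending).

ISSUED = 4,5

[0] i0  ld  -- no-port MEM/MEM
[1] i1  ld  -- RAW r2
[2] i2&i3  sll/or  -- 2-wide
[3] i4&i5  add/mulh  -- 2-wide
[4] i6&i7  mulh/st  -- 2-wide
[5] i8  st  -- tail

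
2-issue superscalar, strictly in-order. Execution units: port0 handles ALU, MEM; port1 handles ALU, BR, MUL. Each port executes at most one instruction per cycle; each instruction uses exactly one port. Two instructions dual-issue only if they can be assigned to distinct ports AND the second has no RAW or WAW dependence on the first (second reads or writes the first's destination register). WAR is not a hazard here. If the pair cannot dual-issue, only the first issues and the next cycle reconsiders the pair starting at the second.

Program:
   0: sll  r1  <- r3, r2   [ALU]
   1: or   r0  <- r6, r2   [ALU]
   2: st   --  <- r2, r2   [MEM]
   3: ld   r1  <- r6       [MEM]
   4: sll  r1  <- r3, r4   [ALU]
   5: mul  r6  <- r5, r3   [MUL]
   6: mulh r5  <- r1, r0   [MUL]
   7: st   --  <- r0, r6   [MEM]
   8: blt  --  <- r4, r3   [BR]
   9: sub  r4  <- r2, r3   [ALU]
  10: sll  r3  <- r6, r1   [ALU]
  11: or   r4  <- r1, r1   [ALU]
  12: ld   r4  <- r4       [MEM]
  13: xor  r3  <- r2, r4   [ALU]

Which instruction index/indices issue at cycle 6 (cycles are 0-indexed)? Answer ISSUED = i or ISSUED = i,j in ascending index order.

#0 head=0: sll.ALU;or.ALU i0&i1 2-wide
#1 head=2: st.MEM i2 no-port MEM/MEM
#2 head=3: ld.MEM i3 WAW r1
#3 head=4: sll.ALU;mul.MUL i4&i5 2-wide
#4 head=6: mulh.MUL;st.MEM i6&i7 2-wide
#5 head=8: blt.BR;sub.ALU i8&i9 2-wide
#6 head=10: sll.ALU;or.ALU i10&i11 2-wide
#7 head=12: ld.MEM i12 RAW r4
#8 head=13: xor.ALU i13 tail

ISSUED = 10,11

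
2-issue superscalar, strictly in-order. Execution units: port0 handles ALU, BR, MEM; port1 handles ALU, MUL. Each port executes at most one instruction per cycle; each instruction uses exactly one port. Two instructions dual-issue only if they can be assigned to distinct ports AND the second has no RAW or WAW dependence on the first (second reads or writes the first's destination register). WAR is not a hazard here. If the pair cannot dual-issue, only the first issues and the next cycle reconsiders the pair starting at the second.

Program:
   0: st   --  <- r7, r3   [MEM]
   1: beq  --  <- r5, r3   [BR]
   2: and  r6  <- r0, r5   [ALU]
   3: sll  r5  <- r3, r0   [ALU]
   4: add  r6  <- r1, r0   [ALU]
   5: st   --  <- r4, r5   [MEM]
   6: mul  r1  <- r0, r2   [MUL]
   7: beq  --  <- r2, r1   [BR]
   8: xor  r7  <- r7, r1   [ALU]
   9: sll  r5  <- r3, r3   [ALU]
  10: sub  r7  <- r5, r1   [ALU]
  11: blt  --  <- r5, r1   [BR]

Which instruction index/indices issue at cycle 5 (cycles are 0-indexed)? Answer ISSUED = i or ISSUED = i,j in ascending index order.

0. st.MEM @i0  | no-port MEM/BR
1. beq.BR/and.ALU @i1+i2  | dual
2. sll.ALU/add.ALU @i3+i4  | dual
3. st.MEM/mul.MUL @i5+i6  | dual
4. beq.BR/xor.ALU @i7+i8  | dual
5. sll.ALU @i9  | RAW r5
6. sub.ALU/blt.BR @i10+i11  | dual

ISSUED = 9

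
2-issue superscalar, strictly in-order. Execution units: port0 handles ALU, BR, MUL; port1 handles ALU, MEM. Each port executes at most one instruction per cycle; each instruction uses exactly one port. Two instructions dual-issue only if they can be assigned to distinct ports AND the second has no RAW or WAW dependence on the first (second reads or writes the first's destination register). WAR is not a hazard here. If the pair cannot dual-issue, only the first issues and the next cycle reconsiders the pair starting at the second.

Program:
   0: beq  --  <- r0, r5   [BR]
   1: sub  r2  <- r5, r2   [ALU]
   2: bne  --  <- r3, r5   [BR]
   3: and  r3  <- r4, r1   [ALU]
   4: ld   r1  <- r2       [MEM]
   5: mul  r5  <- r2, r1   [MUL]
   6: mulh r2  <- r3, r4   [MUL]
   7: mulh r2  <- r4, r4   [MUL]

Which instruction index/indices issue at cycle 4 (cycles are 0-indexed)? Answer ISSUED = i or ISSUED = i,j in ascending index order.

[0] i0+i1  beq/sub  -- 2-wide
[1] i2+i3  bne/and  -- 2-wide
[2] i4  ld  -- RAW r1
[3] i5  mul  -- no-port MUL/MUL
[4] i6  mulh  -- no-port MUL/MUL
[5] i7  mulh  -- tail

ISSUED = 6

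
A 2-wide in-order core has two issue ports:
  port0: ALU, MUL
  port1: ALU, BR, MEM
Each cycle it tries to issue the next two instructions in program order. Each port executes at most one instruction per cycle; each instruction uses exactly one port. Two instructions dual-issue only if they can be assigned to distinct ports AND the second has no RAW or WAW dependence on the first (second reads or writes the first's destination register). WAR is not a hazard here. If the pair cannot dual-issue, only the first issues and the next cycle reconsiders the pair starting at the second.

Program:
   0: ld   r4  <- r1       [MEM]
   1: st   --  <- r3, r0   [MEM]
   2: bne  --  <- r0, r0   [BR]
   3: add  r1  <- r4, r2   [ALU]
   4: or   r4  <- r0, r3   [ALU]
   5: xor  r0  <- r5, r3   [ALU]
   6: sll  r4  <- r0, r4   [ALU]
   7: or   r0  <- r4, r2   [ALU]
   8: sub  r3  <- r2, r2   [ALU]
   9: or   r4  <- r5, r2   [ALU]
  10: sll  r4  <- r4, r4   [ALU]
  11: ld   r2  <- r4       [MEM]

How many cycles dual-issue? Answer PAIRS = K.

0. ld.MEM @i0  | no-port MEM/MEM
1. st.MEM @i1  | no-port MEM/BR
2. bne.BR add.ALU @i2&i3  | dual
3. or.ALU xor.ALU @i4&i5  | dual
4. sll.ALU @i6  | RAW r4
5. or.ALU sub.ALU @i7&i8  | dual
6. or.ALU @i9  | RAW+WAW r4
7. sll.ALU @i10  | RAW r4
8. ld.MEM @i11  | tail

PAIRS = 3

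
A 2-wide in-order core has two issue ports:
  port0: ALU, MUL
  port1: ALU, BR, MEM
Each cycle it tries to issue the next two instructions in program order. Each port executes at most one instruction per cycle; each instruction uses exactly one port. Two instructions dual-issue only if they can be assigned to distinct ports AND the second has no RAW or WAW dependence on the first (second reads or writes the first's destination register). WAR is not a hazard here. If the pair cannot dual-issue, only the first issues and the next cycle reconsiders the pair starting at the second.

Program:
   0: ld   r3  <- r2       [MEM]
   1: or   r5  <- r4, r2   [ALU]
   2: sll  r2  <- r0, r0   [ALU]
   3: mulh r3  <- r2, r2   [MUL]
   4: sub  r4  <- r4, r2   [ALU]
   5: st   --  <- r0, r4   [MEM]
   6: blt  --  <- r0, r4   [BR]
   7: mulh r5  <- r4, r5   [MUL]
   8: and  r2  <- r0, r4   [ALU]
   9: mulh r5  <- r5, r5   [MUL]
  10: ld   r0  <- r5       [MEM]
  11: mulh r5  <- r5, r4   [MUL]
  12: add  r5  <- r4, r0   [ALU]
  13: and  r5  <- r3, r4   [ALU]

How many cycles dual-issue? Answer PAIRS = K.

#0 head=0: ld.MEM+or.ALU i0+i1 dual
#1 head=2: sll.ALU i2 RAW r2
#2 head=3: mulh.MUL+sub.ALU i3+i4 dual
#3 head=5: st.MEM i5 no-port MEM/BR
#4 head=6: blt.BR+mulh.MUL i6+i7 dual
#5 head=8: and.ALU+mulh.MUL i8+i9 dual
#6 head=10: ld.MEM+mulh.MUL i10+i11 dual
#7 head=12: add.ALU i12 WAW r5
#8 head=13: and.ALU i13 tail

PAIRS = 5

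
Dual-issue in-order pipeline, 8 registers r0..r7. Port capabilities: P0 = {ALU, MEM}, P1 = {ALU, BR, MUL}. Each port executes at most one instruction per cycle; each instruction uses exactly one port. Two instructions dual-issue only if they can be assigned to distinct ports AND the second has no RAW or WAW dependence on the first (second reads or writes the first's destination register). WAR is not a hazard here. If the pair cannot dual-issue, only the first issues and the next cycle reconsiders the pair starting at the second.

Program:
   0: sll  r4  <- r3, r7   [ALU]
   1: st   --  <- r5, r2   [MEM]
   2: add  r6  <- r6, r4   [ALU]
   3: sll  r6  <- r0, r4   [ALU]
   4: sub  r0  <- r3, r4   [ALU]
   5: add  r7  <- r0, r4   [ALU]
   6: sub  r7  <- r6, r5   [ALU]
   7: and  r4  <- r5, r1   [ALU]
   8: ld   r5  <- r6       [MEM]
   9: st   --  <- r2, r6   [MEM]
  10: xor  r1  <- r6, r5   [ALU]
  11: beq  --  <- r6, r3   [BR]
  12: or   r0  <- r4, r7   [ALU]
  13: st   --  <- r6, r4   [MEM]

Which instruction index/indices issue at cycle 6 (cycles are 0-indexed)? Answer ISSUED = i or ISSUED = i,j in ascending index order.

#0 head=0: sll st i0,i1 pair
#1 head=2: add i2 WAW r6
#2 head=3: sll sub i3,i4 pair
#3 head=5: add i5 WAW r7
#4 head=6: sub and i6,i7 pair
#5 head=8: ld i8 no-port MEM/MEM
#6 head=9: st xor i9,i10 pair
#7 head=11: beq or i11,i12 pair
#8 head=13: st i13 tail

ISSUED = 9,10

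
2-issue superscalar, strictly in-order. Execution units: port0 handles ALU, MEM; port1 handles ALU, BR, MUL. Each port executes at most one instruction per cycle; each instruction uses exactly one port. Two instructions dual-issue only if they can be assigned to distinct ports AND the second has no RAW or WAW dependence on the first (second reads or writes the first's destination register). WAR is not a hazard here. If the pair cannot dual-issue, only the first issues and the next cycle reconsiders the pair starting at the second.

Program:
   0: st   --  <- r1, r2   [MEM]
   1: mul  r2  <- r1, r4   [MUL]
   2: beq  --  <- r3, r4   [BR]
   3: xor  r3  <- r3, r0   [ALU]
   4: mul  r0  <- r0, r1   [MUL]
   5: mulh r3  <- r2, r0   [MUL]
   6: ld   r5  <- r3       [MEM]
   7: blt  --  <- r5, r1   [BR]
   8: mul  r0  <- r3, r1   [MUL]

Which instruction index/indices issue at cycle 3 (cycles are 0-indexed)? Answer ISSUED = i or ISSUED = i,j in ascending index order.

c0: i0&i1 st.MEM;mul.MUL  2-wide
c1: i2&i3 beq.BR;xor.ALU  2-wide
c2: i4 mul.MUL  no-port MUL/MUL
c3: i5 mulh.MUL  RAW r3
c4: i6 ld.MEM  RAW r5
c5: i7 blt.BR  no-port BR/MUL
c6: i8 mul.MUL  tail

ISSUED = 5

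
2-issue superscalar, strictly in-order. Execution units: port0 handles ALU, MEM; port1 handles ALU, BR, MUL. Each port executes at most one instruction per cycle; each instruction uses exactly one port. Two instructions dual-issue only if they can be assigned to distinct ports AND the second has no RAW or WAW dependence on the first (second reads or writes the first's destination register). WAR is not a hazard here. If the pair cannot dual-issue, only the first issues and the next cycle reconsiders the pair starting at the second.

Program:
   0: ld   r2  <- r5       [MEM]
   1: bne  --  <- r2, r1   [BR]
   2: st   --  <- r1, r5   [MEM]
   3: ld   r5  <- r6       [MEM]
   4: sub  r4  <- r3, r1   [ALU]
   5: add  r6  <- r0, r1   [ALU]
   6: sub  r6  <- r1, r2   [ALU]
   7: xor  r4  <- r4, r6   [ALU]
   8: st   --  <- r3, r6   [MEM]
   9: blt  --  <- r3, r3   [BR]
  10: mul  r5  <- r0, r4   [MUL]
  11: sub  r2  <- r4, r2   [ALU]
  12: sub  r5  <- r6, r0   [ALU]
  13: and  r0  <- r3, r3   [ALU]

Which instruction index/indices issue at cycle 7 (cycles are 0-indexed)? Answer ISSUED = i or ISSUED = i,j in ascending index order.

ISSUED = 10,11

c0: i0 ld  RAW r2
c1: i1+i2 bne st  dual
c2: i3+i4 ld sub  dual
c3: i5 add  WAW r6
c4: i6 sub  RAW r6
c5: i7+i8 xor st  dual
c6: i9 blt  no-port BR/MUL
c7: i10+i11 mul sub  dual
c8: i12+i13 sub and  dual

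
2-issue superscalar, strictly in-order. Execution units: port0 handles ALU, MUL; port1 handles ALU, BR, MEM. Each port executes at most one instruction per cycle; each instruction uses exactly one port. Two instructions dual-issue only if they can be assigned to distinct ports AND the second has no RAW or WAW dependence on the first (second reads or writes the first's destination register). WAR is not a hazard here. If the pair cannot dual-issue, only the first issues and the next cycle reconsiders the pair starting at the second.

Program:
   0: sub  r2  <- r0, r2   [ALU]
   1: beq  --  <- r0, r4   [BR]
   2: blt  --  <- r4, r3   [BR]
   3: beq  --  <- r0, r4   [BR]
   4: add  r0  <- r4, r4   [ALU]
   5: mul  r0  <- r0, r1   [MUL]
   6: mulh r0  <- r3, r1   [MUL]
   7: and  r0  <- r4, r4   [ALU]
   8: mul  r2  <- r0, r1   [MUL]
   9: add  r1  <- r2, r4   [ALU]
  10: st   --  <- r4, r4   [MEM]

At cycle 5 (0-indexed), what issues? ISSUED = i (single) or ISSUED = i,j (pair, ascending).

#0 head=0: sub+beq i0&i1 dual
#1 head=2: blt i2 no-port BR/BR
#2 head=3: beq+add i3&i4 dual
#3 head=5: mul i5 no-port MUL/MUL
#4 head=6: mulh i6 WAW r0
#5 head=7: and i7 RAW r0
#6 head=8: mul i8 RAW r2
#7 head=9: add+st i9&i10 dual

ISSUED = 7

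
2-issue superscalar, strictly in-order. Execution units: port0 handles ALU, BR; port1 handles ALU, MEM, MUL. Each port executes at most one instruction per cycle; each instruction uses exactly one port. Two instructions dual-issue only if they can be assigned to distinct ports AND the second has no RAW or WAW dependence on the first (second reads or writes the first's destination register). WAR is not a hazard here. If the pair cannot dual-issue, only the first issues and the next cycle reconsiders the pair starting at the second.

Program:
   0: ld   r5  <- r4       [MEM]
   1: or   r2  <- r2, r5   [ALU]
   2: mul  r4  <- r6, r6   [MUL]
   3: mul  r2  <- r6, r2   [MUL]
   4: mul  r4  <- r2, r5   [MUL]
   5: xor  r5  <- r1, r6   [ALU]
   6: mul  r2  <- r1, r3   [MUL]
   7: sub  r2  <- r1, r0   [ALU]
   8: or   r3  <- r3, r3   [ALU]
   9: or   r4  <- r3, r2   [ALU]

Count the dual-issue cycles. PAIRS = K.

[0] i0  ld  -- RAW r5
[1] i1,i2  or;mul  -- dual
[2] i3  mul  -- no-port MUL/MUL
[3] i4,i5  mul;xor  -- dual
[4] i6  mul  -- WAW r2
[5] i7,i8  sub;or  -- dual
[6] i9  or  -- tail

PAIRS = 3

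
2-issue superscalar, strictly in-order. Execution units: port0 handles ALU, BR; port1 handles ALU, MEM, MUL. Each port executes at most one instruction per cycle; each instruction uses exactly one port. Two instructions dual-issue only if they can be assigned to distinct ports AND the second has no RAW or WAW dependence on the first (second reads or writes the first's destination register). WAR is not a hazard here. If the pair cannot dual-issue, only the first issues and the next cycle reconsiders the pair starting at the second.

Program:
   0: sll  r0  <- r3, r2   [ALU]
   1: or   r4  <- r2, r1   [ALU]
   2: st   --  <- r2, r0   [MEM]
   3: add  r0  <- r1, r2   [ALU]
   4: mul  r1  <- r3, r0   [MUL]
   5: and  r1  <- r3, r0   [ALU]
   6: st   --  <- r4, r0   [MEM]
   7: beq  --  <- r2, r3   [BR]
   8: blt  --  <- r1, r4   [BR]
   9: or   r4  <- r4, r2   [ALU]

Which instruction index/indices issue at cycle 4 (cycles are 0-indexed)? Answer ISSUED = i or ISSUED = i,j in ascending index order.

c0: i0&i1 sll.ALU+or.ALU  2-wide
c1: i2&i3 st.MEM+add.ALU  2-wide
c2: i4 mul.MUL  WAW r1
c3: i5&i6 and.ALU+st.MEM  2-wide
c4: i7 beq.BR  no-port BR/BR
c5: i8&i9 blt.BR+or.ALU  2-wide

ISSUED = 7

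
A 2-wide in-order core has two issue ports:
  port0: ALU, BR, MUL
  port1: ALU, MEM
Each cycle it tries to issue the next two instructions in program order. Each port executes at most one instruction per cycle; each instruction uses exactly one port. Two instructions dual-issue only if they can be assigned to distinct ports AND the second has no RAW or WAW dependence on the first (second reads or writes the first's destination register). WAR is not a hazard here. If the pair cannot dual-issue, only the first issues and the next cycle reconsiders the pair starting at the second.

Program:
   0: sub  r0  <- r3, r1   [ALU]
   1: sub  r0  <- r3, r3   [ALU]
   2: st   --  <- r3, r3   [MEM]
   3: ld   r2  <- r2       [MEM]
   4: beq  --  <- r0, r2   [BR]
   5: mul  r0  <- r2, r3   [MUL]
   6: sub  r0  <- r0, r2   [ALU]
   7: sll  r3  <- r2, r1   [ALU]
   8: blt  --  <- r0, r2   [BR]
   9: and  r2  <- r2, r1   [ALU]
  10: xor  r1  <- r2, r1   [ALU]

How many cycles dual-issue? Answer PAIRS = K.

PAIRS = 3

#0 head=0: sub i0 WAW r0
#1 head=1: sub st i1+i2 dual
#2 head=3: ld i3 RAW r2
#3 head=4: beq i4 no-port BR/MUL
#4 head=5: mul i5 RAW+WAW r0
#5 head=6: sub sll i6+i7 dual
#6 head=8: blt and i8+i9 dual
#7 head=10: xor i10 tail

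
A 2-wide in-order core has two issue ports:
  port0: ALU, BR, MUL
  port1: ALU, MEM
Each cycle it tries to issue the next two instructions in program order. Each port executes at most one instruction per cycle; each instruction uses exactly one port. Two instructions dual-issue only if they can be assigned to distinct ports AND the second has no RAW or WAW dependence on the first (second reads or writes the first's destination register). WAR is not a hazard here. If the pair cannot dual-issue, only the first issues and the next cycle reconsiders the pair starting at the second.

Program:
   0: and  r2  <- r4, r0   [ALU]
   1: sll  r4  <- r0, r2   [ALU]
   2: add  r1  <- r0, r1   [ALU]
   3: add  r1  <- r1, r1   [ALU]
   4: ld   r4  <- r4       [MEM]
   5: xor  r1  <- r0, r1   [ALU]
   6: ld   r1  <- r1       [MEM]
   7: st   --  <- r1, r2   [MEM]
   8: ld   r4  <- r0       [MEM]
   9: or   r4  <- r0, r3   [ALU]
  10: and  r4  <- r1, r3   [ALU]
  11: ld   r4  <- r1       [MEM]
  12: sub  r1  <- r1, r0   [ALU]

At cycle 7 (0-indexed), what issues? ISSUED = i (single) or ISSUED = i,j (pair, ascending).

  cy0 -> i0 (and) RAW r2
  cy1 -> i1&i2 (sll/add) 2-wide
  cy2 -> i3&i4 (add/ld) 2-wide
  cy3 -> i5 (xor) RAW+WAW r1
  cy4 -> i6 (ld) no-port MEM/MEM
  cy5 -> i7 (st) no-port MEM/MEM
  cy6 -> i8 (ld) WAW r4
  cy7 -> i9 (or) WAW r4
  cy8 -> i10 (and) WAW r4
  cy9 -> i11&i12 (ld/sub) 2-wide

ISSUED = 9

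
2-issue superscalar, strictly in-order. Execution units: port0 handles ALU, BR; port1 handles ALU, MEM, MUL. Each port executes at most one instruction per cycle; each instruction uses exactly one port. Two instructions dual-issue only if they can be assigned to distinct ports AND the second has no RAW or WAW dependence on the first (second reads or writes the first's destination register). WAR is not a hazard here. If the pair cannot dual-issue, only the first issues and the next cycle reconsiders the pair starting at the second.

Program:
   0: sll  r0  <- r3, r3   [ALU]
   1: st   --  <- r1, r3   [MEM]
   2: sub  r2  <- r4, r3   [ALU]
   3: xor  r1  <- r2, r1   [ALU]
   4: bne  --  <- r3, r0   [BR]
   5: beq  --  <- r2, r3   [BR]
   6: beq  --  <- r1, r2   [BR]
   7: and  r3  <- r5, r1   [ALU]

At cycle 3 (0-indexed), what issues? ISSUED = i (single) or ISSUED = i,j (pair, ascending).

0. sll+st @i0+i1  | pair
1. sub @i2  | RAW r2
2. xor+bne @i3+i4  | pair
3. beq @i5  | no-port BR/BR
4. beq+and @i6+i7  | pair

ISSUED = 5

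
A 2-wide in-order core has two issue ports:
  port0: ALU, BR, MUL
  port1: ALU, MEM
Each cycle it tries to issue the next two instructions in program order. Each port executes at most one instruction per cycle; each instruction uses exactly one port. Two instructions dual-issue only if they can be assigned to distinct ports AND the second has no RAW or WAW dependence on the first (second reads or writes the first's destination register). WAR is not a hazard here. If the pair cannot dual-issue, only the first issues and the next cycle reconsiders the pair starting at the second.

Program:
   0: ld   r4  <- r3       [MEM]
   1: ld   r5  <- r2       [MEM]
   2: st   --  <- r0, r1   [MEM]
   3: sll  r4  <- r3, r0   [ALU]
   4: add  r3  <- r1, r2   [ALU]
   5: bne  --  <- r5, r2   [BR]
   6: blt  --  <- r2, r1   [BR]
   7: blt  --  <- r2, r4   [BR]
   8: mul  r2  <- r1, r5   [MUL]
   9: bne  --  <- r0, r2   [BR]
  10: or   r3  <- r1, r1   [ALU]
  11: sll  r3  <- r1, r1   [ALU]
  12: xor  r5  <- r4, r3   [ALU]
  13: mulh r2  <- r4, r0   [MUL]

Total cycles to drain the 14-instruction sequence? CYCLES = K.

CYCLES = 10

c0: i0 ld  no-port MEM/MEM
c1: i1 ld  no-port MEM/MEM
c2: i2/i3 st+sll  pair
c3: i4/i5 add+bne  pair
c4: i6 blt  no-port BR/BR
c5: i7 blt  no-port BR/MUL
c6: i8 mul  no-port MUL/BR
c7: i9/i10 bne+or  pair
c8: i11 sll  RAW r3
c9: i12/i13 xor+mulh  pair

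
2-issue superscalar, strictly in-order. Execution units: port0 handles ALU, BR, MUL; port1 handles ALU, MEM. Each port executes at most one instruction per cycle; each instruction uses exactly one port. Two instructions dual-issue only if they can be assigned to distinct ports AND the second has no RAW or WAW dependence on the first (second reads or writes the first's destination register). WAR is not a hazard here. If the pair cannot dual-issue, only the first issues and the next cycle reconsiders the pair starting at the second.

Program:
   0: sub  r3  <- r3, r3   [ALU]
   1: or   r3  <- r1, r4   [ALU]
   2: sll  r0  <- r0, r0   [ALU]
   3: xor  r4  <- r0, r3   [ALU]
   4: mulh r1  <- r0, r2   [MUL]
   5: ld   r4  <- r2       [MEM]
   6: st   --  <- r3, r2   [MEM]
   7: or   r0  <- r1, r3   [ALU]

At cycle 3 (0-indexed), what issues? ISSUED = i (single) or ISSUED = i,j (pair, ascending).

0. sub @i0  | WAW r3
1. or sll @i1&i2  | pair
2. xor mulh @i3&i4  | pair
3. ld @i5  | no-port MEM/MEM
4. st or @i6&i7  | pair

ISSUED = 5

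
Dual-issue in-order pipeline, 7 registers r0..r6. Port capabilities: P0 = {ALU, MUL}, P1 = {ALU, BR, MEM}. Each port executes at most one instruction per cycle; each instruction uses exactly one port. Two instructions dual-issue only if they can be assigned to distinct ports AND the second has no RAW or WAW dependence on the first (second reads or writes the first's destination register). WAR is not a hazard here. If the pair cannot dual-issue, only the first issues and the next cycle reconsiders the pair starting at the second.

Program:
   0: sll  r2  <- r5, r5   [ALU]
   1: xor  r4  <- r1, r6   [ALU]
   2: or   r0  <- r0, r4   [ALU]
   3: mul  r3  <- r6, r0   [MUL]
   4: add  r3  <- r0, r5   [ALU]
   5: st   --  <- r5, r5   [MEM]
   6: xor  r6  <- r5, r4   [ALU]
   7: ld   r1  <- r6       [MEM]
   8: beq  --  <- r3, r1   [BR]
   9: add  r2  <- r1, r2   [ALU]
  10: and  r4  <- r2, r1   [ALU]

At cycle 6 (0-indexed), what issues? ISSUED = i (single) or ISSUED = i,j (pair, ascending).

[0] i0&i1  sll+xor  -- pair
[1] i2  or  -- RAW r0
[2] i3  mul  -- WAW r3
[3] i4&i5  add+st  -- pair
[4] i6  xor  -- RAW r6
[5] i7  ld  -- no-port MEM/BR
[6] i8&i9  beq+add  -- pair
[7] i10  and  -- tail

ISSUED = 8,9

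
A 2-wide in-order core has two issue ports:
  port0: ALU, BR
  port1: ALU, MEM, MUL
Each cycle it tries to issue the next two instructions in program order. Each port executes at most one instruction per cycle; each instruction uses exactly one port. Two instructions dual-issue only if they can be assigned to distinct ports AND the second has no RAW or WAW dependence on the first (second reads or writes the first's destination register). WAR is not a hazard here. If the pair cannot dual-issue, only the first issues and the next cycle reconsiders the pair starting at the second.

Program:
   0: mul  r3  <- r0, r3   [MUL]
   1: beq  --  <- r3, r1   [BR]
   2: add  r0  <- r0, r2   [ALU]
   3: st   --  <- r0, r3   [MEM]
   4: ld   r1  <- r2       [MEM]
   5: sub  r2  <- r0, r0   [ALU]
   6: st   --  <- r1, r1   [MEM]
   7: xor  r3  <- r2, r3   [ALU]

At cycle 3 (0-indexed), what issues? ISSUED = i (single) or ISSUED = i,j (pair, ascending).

ISSUED = 4,5

t=0 i0:mul.MUL ; RAW r3
t=1 i1+i2:beq.BR;add.ALU ; 2-wide
t=2 i3:st.MEM ; no-port MEM/MEM
t=3 i4+i5:ld.MEM;sub.ALU ; 2-wide
t=4 i6+i7:st.MEM;xor.ALU ; 2-wide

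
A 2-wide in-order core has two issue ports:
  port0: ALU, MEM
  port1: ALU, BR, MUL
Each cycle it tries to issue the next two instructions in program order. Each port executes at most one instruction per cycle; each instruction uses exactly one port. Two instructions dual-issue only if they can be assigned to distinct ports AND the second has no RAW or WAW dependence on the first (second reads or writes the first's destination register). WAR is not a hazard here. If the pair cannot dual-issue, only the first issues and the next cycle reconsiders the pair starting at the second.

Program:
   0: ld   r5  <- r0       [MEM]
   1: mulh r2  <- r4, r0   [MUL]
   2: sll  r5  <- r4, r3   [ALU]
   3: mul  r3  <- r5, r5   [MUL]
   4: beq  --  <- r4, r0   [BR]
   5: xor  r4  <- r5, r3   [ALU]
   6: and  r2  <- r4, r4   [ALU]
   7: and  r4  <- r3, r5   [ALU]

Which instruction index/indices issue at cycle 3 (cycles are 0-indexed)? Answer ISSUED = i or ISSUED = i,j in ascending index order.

ISSUED = 4,5

c0: i0&i1 ld.MEM/mulh.MUL  pair
c1: i2 sll.ALU  RAW r5
c2: i3 mul.MUL  no-port MUL/BR
c3: i4&i5 beq.BR/xor.ALU  pair
c4: i6&i7 and.ALU/and.ALU  pair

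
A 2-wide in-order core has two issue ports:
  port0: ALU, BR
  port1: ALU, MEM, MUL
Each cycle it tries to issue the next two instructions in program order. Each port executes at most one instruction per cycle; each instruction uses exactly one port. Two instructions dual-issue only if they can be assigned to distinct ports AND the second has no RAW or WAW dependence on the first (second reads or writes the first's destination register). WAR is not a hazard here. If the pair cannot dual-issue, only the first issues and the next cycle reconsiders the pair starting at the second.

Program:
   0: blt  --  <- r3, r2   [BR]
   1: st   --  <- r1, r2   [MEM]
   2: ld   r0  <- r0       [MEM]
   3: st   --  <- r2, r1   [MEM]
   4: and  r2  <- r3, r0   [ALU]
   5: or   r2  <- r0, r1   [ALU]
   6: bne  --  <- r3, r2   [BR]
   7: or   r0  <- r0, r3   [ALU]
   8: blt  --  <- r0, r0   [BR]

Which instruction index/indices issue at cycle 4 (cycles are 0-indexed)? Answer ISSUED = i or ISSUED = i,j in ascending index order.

c0: i0&i1 blt st  pair
c1: i2 ld  no-port MEM/MEM
c2: i3&i4 st and  pair
c3: i5 or  RAW r2
c4: i6&i7 bne or  pair
c5: i8 blt  tail

ISSUED = 6,7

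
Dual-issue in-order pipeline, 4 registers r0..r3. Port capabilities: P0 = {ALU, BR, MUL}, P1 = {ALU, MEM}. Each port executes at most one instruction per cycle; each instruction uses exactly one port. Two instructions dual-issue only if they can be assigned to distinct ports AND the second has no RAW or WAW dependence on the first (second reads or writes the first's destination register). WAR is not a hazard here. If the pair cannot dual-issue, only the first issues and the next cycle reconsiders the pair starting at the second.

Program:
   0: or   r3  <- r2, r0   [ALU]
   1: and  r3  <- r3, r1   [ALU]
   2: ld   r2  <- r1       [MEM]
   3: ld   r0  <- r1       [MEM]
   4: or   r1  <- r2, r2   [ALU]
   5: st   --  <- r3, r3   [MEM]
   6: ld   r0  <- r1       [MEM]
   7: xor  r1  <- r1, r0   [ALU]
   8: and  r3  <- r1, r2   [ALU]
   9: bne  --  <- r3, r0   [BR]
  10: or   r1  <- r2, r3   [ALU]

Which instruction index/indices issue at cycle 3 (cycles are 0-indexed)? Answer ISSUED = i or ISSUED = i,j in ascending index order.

c0: i0 or  RAW+WAW r3
c1: i1+i2 and ld  pair
c2: i3+i4 ld or  pair
c3: i5 st  no-port MEM/MEM
c4: i6 ld  RAW r0
c5: i7 xor  RAW r1
c6: i8 and  RAW r3
c7: i9+i10 bne or  pair

ISSUED = 5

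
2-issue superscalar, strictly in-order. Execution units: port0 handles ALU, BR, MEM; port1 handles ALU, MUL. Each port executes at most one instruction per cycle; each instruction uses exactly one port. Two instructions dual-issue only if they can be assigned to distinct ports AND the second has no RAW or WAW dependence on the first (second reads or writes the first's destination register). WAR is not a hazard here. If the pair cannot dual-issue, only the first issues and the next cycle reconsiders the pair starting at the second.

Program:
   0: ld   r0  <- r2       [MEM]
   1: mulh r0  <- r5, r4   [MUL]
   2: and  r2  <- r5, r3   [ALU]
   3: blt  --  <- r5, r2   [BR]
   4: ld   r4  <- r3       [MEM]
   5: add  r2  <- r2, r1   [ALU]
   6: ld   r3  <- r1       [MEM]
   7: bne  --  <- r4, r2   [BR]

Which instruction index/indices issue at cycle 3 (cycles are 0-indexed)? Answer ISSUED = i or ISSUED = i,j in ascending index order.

  cy0 -> i0 (ld) WAW r0
  cy1 -> i1+i2 (mulh/and) dual
  cy2 -> i3 (blt) no-port BR/MEM
  cy3 -> i4+i5 (ld/add) dual
  cy4 -> i6 (ld) no-port MEM/BR
  cy5 -> i7 (bne) tail

ISSUED = 4,5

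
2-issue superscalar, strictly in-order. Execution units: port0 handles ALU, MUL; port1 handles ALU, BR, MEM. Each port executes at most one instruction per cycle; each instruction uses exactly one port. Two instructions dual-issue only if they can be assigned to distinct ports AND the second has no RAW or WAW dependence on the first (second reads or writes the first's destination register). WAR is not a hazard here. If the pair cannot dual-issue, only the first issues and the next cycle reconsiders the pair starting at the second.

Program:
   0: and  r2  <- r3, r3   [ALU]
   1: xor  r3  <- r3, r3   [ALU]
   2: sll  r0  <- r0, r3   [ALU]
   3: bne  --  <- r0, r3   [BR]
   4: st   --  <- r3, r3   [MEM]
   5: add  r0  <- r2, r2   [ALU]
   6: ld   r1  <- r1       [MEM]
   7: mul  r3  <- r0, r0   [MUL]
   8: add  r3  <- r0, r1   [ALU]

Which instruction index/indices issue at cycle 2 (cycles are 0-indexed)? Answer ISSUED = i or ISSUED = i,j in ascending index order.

[0] i0,i1  and xor  -- 2-wide
[1] i2  sll  -- RAW r0
[2] i3  bne  -- no-port BR/MEM
[3] i4,i5  st add  -- 2-wide
[4] i6,i7  ld mul  -- 2-wide
[5] i8  add  -- tail

ISSUED = 3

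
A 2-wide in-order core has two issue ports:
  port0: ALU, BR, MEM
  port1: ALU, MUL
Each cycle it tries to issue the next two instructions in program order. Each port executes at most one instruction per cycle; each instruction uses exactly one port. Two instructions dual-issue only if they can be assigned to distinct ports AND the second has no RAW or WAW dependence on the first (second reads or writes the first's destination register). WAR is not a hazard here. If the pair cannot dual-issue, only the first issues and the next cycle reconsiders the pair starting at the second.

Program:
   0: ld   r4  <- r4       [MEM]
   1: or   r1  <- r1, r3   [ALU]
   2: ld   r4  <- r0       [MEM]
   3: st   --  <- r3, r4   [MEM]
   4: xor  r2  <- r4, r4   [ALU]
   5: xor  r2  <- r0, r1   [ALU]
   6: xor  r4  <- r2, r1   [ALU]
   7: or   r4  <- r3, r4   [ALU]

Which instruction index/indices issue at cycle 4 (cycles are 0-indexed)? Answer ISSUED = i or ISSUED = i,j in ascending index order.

ISSUED = 6

t=0 i0&i1:ld;or ; pair
t=1 i2:ld ; no-port MEM/MEM
t=2 i3&i4:st;xor ; pair
t=3 i5:xor ; RAW r2
t=4 i6:xor ; RAW+WAW r4
t=5 i7:or ; tail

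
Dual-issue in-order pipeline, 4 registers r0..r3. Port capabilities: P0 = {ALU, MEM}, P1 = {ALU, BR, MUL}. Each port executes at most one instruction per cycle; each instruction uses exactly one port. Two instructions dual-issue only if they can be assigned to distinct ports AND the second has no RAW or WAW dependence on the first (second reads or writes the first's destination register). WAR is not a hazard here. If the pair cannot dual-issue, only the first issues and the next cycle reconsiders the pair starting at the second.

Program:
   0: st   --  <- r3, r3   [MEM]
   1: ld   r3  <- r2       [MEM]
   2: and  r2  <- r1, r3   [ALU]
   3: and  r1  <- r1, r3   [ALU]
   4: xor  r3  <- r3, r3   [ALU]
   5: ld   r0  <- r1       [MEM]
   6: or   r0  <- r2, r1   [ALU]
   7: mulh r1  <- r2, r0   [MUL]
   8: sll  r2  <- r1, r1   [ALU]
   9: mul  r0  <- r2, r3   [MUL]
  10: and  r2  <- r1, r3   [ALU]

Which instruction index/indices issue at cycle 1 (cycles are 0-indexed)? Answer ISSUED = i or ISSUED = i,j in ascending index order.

ISSUED = 1

c0: i0 st  no-port MEM/MEM
c1: i1 ld  RAW r3
c2: i2/i3 and/and  dual
c3: i4/i5 xor/ld  dual
c4: i6 or  RAW r0
c5: i7 mulh  RAW r1
c6: i8 sll  RAW r2
c7: i9/i10 mul/and  dual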